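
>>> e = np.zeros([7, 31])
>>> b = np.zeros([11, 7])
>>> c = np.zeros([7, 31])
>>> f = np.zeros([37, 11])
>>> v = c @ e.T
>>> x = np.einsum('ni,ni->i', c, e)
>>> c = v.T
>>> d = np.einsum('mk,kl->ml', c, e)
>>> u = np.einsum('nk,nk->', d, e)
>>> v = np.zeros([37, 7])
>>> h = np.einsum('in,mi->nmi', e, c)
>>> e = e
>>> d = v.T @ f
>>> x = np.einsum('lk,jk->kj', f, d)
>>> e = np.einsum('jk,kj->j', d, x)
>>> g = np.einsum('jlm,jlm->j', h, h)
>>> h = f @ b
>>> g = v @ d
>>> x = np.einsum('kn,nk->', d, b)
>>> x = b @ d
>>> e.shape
(7,)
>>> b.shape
(11, 7)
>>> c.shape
(7, 7)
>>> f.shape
(37, 11)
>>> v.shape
(37, 7)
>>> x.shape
(11, 11)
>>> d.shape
(7, 11)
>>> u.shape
()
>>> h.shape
(37, 7)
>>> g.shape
(37, 11)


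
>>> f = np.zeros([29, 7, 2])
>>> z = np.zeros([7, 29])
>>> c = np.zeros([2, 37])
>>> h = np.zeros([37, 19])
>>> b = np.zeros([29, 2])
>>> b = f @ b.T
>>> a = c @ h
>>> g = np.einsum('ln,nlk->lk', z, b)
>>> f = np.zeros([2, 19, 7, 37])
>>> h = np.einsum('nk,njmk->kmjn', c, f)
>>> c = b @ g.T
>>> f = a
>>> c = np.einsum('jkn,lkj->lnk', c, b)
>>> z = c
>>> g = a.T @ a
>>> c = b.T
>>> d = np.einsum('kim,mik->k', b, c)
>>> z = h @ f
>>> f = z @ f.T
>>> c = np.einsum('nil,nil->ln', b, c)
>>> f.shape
(37, 7, 19, 2)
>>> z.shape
(37, 7, 19, 19)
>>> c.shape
(29, 29)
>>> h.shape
(37, 7, 19, 2)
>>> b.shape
(29, 7, 29)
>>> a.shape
(2, 19)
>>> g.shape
(19, 19)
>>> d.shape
(29,)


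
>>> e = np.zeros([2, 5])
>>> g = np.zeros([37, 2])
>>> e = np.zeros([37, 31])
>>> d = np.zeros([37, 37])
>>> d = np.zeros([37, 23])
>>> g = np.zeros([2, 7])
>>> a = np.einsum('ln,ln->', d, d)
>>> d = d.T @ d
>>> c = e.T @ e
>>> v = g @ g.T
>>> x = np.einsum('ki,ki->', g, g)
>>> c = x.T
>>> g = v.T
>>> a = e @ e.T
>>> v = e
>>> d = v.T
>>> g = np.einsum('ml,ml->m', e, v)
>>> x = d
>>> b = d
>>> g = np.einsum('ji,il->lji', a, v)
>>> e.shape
(37, 31)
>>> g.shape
(31, 37, 37)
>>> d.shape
(31, 37)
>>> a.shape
(37, 37)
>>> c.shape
()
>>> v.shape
(37, 31)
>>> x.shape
(31, 37)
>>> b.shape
(31, 37)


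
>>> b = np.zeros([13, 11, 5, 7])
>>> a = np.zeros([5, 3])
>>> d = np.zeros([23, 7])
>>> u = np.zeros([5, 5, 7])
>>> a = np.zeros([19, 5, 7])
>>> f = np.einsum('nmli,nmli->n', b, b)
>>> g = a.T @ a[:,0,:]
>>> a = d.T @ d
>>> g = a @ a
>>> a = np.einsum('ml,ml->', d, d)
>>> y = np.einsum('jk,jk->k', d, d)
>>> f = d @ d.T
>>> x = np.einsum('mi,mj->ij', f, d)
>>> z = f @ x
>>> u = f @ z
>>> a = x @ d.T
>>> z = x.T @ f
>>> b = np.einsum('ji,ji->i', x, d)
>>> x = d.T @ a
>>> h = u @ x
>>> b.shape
(7,)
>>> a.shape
(23, 23)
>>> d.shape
(23, 7)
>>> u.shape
(23, 7)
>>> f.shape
(23, 23)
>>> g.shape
(7, 7)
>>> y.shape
(7,)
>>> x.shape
(7, 23)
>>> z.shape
(7, 23)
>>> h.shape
(23, 23)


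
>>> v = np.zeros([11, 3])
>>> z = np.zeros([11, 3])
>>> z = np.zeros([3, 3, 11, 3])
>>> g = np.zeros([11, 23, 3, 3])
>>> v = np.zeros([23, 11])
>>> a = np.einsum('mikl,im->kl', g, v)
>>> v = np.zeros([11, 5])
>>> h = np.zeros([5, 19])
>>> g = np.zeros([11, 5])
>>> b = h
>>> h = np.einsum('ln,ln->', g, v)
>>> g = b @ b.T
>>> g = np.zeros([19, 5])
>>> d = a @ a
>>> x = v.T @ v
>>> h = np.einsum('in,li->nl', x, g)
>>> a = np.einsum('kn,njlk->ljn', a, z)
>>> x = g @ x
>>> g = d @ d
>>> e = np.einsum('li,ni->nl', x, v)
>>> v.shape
(11, 5)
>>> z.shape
(3, 3, 11, 3)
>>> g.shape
(3, 3)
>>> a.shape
(11, 3, 3)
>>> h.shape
(5, 19)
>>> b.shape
(5, 19)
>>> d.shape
(3, 3)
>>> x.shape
(19, 5)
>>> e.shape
(11, 19)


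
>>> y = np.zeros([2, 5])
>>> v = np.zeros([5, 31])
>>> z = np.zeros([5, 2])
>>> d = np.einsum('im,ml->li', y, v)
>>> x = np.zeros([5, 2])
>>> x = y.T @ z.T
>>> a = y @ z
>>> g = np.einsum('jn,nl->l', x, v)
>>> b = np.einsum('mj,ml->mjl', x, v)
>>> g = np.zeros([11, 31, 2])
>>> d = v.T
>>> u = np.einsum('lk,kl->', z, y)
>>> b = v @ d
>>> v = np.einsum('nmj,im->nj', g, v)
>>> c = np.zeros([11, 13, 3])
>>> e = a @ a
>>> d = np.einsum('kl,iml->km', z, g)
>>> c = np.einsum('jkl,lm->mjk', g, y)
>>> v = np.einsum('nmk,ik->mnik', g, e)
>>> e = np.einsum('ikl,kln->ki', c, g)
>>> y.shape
(2, 5)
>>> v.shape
(31, 11, 2, 2)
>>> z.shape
(5, 2)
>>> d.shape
(5, 31)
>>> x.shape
(5, 5)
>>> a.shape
(2, 2)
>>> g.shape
(11, 31, 2)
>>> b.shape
(5, 5)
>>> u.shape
()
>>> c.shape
(5, 11, 31)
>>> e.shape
(11, 5)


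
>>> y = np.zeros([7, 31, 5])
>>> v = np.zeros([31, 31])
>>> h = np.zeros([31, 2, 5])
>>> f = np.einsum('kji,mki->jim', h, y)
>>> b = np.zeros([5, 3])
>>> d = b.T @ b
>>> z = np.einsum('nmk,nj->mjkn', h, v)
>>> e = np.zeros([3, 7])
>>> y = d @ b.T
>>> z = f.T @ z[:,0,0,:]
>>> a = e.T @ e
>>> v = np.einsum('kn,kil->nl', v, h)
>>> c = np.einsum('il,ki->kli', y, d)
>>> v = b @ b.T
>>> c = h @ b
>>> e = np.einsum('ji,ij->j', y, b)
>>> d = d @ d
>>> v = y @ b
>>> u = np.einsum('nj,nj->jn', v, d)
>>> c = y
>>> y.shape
(3, 5)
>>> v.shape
(3, 3)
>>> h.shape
(31, 2, 5)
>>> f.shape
(2, 5, 7)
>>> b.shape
(5, 3)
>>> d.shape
(3, 3)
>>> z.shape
(7, 5, 31)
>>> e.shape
(3,)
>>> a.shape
(7, 7)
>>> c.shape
(3, 5)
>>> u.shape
(3, 3)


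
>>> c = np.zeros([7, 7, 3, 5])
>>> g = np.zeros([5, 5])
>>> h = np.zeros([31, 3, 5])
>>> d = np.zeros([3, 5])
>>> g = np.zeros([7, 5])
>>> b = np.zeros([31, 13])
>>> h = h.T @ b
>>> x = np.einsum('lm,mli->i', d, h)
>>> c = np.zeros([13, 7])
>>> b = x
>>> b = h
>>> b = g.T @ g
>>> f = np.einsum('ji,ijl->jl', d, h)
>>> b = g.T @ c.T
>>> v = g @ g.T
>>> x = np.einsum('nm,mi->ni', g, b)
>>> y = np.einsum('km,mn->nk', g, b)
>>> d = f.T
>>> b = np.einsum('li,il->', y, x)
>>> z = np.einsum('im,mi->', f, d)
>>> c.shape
(13, 7)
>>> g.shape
(7, 5)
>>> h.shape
(5, 3, 13)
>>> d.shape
(13, 3)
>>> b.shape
()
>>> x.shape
(7, 13)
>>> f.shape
(3, 13)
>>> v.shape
(7, 7)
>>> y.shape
(13, 7)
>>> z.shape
()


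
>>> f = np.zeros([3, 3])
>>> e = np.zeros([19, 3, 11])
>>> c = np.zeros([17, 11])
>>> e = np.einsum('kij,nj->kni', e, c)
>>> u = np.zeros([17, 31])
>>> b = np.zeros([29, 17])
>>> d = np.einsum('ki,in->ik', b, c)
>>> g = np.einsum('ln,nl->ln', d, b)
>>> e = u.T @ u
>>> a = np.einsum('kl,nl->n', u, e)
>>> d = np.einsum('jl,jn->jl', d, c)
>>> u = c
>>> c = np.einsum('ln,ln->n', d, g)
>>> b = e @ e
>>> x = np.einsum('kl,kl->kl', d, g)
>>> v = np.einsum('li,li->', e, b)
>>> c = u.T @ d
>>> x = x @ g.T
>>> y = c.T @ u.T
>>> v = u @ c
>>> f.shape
(3, 3)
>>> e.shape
(31, 31)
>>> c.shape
(11, 29)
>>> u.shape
(17, 11)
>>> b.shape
(31, 31)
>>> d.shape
(17, 29)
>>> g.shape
(17, 29)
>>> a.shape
(31,)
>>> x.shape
(17, 17)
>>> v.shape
(17, 29)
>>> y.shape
(29, 17)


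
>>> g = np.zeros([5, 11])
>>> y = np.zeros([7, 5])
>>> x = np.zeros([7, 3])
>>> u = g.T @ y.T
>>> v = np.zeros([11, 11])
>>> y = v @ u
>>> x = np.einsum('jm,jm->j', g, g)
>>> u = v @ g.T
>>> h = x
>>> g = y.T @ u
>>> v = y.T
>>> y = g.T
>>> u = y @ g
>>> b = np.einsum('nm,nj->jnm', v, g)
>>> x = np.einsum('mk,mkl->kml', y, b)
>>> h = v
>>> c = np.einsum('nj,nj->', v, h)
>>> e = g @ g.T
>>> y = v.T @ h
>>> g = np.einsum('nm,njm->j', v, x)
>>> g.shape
(5,)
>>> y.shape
(11, 11)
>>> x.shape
(7, 5, 11)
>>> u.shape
(5, 5)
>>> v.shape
(7, 11)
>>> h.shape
(7, 11)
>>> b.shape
(5, 7, 11)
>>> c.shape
()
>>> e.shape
(7, 7)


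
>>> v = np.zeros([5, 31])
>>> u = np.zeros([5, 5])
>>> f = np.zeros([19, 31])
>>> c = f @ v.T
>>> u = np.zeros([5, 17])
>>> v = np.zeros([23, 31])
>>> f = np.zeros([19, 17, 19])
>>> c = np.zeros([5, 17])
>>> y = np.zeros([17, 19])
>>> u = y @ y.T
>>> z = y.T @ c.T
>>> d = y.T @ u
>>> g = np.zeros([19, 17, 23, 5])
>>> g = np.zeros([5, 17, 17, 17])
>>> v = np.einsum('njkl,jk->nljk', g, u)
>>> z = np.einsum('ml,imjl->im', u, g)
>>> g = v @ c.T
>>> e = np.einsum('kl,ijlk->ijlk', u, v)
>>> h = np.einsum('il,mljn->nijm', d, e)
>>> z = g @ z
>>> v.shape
(5, 17, 17, 17)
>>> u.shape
(17, 17)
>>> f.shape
(19, 17, 19)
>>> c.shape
(5, 17)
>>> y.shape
(17, 19)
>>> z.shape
(5, 17, 17, 17)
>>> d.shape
(19, 17)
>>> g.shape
(5, 17, 17, 5)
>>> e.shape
(5, 17, 17, 17)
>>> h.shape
(17, 19, 17, 5)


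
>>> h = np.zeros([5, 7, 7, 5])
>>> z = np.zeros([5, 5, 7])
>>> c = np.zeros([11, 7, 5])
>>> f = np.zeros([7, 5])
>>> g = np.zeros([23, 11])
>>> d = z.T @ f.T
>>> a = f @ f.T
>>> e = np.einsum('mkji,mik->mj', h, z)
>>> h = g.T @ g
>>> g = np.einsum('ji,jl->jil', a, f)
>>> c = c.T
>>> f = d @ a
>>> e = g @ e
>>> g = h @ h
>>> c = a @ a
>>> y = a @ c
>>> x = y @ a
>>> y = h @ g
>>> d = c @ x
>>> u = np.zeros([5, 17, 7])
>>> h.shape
(11, 11)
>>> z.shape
(5, 5, 7)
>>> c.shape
(7, 7)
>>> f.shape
(7, 5, 7)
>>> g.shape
(11, 11)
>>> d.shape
(7, 7)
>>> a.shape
(7, 7)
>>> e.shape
(7, 7, 7)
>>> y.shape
(11, 11)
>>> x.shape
(7, 7)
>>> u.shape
(5, 17, 7)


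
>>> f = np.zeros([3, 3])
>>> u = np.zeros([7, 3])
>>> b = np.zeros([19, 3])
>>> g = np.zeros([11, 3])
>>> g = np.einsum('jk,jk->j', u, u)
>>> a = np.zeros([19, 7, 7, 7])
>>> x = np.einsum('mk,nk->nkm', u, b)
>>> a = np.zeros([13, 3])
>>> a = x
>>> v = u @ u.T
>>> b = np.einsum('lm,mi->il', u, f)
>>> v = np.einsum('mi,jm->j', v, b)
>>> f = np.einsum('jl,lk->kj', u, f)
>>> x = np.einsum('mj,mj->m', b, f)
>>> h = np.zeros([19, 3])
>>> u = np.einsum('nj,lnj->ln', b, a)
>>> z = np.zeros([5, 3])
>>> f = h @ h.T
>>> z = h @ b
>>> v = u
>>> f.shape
(19, 19)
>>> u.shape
(19, 3)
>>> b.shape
(3, 7)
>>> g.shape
(7,)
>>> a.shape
(19, 3, 7)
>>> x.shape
(3,)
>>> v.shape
(19, 3)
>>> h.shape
(19, 3)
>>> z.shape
(19, 7)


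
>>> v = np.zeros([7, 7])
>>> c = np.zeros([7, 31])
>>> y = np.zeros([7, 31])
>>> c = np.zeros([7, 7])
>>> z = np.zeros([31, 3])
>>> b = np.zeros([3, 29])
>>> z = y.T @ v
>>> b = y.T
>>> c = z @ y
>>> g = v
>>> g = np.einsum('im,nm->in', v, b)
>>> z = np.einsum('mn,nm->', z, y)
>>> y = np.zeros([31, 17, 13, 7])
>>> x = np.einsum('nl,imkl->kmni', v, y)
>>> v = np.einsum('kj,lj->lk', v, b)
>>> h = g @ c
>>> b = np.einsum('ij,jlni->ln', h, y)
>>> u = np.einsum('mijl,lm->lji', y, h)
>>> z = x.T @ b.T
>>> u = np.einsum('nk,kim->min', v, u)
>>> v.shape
(31, 7)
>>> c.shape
(31, 31)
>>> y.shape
(31, 17, 13, 7)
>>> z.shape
(31, 7, 17, 17)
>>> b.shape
(17, 13)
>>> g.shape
(7, 31)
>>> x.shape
(13, 17, 7, 31)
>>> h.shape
(7, 31)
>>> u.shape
(17, 13, 31)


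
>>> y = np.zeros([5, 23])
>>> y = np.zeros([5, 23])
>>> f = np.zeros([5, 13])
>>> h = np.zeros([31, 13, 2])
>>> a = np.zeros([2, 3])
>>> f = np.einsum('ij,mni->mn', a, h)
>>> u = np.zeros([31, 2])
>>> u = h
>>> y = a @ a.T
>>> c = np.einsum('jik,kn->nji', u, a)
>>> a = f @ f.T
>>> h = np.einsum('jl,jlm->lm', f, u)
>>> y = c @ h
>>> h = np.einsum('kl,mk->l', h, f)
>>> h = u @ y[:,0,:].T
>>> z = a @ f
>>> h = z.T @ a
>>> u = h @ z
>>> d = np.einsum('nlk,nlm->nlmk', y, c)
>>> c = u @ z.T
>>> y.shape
(3, 31, 2)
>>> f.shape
(31, 13)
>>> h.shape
(13, 31)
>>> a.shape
(31, 31)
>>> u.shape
(13, 13)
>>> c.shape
(13, 31)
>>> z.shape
(31, 13)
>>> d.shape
(3, 31, 13, 2)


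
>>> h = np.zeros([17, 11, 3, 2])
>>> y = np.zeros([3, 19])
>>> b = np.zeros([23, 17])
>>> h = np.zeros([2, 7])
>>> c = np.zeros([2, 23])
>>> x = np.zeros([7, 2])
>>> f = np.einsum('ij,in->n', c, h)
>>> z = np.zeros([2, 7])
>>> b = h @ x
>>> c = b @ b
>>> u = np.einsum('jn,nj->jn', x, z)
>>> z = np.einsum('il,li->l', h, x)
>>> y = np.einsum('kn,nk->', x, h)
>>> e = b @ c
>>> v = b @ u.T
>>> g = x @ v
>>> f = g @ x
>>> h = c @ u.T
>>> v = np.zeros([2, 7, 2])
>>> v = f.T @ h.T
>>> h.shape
(2, 7)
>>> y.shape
()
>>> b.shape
(2, 2)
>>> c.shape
(2, 2)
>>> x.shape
(7, 2)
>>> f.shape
(7, 2)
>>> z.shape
(7,)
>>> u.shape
(7, 2)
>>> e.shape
(2, 2)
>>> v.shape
(2, 2)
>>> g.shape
(7, 7)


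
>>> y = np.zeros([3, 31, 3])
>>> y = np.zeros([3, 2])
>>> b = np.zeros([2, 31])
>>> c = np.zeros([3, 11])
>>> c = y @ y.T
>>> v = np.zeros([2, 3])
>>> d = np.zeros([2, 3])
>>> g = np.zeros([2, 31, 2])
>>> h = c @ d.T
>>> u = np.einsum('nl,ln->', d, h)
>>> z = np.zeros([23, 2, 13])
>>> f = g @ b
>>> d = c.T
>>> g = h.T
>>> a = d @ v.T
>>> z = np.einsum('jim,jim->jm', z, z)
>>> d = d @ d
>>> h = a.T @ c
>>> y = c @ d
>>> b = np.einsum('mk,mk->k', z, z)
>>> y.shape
(3, 3)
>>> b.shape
(13,)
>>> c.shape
(3, 3)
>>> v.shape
(2, 3)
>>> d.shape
(3, 3)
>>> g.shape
(2, 3)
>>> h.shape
(2, 3)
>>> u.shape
()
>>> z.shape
(23, 13)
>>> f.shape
(2, 31, 31)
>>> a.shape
(3, 2)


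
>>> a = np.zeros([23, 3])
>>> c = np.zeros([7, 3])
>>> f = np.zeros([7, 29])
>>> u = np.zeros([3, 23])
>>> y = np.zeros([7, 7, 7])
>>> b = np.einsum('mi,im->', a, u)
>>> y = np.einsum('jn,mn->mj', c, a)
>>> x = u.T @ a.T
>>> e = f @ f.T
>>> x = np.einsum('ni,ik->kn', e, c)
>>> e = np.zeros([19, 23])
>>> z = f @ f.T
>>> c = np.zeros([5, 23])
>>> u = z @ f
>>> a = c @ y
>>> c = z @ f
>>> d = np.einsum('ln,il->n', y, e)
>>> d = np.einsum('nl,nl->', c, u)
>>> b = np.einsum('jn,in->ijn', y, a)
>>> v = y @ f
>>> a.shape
(5, 7)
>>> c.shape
(7, 29)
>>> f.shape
(7, 29)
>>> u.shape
(7, 29)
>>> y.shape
(23, 7)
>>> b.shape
(5, 23, 7)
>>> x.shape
(3, 7)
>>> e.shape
(19, 23)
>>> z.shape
(7, 7)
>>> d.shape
()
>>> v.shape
(23, 29)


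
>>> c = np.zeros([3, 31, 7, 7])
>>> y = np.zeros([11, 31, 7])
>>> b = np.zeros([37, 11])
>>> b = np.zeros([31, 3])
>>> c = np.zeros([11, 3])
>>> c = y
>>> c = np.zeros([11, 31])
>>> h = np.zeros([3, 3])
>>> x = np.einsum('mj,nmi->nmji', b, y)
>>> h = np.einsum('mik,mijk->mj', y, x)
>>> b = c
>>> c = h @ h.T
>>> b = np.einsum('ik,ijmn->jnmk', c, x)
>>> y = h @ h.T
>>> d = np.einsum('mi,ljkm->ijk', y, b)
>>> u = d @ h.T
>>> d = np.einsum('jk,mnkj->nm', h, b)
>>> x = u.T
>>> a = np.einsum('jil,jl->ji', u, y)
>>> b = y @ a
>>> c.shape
(11, 11)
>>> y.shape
(11, 11)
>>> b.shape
(11, 7)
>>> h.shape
(11, 3)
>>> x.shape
(11, 7, 11)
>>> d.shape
(7, 31)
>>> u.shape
(11, 7, 11)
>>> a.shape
(11, 7)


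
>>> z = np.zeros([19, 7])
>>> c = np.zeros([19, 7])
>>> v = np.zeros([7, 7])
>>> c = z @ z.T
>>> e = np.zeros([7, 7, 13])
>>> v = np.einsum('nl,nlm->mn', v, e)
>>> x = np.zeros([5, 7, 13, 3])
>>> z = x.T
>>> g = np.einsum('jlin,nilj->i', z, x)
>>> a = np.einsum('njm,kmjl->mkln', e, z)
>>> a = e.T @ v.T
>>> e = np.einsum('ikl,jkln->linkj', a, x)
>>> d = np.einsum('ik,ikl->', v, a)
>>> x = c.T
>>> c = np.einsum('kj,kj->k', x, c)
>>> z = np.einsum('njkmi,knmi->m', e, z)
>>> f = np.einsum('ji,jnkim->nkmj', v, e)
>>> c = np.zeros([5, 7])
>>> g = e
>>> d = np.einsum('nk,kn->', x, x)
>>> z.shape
(7,)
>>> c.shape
(5, 7)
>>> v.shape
(13, 7)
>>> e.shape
(13, 13, 3, 7, 5)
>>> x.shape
(19, 19)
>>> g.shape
(13, 13, 3, 7, 5)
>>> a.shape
(13, 7, 13)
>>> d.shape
()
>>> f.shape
(13, 3, 5, 13)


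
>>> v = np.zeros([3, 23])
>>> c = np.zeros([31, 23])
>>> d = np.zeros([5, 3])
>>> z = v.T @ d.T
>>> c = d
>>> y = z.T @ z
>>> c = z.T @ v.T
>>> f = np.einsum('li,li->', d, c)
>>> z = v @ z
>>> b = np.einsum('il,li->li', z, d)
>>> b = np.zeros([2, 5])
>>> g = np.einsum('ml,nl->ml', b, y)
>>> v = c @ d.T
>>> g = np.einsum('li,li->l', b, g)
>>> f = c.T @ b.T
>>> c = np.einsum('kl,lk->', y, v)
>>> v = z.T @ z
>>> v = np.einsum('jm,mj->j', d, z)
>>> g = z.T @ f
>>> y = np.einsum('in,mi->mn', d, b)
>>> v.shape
(5,)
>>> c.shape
()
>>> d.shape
(5, 3)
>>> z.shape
(3, 5)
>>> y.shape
(2, 3)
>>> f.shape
(3, 2)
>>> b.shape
(2, 5)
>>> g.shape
(5, 2)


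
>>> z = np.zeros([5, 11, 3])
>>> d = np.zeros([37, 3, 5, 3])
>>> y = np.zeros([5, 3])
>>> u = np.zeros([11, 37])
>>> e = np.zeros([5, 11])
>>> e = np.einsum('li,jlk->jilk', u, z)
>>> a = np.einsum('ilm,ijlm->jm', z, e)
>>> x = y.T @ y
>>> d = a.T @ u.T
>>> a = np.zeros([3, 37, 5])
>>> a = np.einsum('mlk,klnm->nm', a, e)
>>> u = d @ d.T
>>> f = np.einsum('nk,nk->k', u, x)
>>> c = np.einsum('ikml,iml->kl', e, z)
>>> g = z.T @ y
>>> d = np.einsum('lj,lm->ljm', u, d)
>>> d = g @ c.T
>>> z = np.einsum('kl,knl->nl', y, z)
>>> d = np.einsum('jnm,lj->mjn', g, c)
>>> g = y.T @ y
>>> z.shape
(11, 3)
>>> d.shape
(3, 3, 11)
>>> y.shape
(5, 3)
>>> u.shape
(3, 3)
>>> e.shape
(5, 37, 11, 3)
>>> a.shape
(11, 3)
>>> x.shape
(3, 3)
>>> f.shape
(3,)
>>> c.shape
(37, 3)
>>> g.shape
(3, 3)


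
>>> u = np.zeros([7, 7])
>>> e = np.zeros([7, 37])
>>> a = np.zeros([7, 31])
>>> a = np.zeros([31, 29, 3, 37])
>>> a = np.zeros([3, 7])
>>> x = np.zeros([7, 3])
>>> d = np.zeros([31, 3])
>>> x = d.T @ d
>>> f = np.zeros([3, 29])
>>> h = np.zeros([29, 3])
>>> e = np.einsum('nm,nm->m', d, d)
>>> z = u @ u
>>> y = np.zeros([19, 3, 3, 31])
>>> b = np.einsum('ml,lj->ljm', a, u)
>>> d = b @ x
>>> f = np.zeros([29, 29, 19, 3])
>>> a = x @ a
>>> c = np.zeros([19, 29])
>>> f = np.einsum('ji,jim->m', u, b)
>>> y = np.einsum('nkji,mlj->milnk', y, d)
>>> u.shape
(7, 7)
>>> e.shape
(3,)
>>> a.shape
(3, 7)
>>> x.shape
(3, 3)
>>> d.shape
(7, 7, 3)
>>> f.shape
(3,)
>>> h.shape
(29, 3)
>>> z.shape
(7, 7)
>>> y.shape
(7, 31, 7, 19, 3)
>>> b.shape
(7, 7, 3)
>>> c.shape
(19, 29)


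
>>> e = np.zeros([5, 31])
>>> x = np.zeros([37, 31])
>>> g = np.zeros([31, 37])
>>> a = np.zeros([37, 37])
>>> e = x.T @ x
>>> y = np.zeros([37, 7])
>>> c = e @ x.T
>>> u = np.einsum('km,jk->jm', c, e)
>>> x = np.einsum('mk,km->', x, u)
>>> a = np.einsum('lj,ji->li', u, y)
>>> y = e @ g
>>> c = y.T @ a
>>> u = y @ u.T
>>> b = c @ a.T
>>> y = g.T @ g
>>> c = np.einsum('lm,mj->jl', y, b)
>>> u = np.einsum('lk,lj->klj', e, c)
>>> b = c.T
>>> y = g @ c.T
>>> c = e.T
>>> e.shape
(31, 31)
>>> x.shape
()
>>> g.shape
(31, 37)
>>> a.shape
(31, 7)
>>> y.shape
(31, 31)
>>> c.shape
(31, 31)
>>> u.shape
(31, 31, 37)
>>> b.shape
(37, 31)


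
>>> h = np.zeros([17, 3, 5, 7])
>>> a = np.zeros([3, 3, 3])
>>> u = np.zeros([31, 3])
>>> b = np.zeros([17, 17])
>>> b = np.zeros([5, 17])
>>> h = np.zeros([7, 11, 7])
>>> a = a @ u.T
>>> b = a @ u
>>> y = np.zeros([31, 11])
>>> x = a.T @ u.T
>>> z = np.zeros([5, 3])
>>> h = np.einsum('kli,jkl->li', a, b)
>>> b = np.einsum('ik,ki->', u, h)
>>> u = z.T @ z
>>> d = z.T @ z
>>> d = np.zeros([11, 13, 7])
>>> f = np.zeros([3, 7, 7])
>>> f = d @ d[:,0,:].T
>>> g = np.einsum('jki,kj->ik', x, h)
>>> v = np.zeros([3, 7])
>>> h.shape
(3, 31)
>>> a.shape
(3, 3, 31)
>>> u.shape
(3, 3)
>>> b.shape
()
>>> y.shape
(31, 11)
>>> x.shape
(31, 3, 31)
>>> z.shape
(5, 3)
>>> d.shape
(11, 13, 7)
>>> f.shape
(11, 13, 11)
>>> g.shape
(31, 3)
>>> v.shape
(3, 7)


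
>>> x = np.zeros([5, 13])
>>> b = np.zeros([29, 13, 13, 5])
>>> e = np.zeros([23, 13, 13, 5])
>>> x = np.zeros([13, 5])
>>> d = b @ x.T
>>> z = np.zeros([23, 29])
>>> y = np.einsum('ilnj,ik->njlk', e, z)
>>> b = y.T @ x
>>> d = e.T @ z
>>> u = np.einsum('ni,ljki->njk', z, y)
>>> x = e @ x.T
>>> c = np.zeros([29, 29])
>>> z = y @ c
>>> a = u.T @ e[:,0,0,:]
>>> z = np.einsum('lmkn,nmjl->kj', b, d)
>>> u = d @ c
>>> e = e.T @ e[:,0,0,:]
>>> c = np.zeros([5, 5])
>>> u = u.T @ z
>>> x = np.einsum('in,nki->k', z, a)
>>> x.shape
(5,)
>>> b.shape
(29, 13, 5, 5)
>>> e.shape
(5, 13, 13, 5)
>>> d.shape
(5, 13, 13, 29)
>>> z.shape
(5, 13)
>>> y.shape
(13, 5, 13, 29)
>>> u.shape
(29, 13, 13, 13)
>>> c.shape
(5, 5)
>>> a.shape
(13, 5, 5)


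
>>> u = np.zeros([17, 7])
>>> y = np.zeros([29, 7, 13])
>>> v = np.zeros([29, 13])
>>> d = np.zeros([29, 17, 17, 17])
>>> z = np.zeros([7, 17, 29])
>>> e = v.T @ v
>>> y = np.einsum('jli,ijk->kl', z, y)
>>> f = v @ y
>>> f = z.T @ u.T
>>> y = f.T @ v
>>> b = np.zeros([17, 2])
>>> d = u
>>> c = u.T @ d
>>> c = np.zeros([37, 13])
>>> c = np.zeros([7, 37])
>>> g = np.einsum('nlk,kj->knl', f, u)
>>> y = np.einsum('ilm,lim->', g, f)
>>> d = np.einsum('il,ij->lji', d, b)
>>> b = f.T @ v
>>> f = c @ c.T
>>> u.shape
(17, 7)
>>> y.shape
()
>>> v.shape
(29, 13)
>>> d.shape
(7, 2, 17)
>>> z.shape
(7, 17, 29)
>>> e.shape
(13, 13)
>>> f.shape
(7, 7)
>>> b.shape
(17, 17, 13)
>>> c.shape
(7, 37)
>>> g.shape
(17, 29, 17)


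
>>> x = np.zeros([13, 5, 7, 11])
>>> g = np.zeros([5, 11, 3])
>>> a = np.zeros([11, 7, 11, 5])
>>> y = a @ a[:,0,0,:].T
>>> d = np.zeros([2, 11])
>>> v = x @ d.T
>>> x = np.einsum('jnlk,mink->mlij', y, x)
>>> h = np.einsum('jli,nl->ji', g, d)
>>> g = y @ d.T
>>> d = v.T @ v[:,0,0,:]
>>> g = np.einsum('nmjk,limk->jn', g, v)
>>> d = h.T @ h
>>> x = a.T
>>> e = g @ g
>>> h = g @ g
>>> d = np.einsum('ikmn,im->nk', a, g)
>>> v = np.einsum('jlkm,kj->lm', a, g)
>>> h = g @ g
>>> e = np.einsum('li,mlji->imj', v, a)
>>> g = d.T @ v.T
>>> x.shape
(5, 11, 7, 11)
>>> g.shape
(7, 7)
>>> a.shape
(11, 7, 11, 5)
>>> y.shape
(11, 7, 11, 11)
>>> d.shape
(5, 7)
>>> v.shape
(7, 5)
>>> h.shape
(11, 11)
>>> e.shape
(5, 11, 11)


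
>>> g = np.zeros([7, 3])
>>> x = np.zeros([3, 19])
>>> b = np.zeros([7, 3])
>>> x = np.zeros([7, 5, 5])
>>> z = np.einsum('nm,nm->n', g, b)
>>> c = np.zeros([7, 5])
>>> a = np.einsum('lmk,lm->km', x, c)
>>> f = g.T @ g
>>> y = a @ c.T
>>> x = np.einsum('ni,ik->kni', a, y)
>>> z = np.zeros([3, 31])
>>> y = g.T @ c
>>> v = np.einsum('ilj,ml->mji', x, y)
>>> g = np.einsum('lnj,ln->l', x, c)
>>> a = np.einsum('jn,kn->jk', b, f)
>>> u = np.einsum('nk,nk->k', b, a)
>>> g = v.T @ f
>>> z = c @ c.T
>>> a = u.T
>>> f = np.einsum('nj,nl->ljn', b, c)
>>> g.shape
(7, 5, 3)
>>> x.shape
(7, 5, 5)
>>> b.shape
(7, 3)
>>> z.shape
(7, 7)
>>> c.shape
(7, 5)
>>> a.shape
(3,)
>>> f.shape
(5, 3, 7)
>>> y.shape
(3, 5)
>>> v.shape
(3, 5, 7)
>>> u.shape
(3,)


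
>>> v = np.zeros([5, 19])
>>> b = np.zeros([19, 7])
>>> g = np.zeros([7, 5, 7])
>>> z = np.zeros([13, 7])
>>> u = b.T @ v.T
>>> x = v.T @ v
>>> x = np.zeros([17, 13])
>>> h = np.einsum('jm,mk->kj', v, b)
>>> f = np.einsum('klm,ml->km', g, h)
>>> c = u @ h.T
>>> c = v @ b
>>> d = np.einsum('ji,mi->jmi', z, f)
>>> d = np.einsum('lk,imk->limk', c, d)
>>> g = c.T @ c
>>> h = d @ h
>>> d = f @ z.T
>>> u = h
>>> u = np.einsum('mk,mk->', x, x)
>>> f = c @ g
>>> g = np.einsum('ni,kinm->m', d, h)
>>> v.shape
(5, 19)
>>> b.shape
(19, 7)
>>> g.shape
(5,)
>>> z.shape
(13, 7)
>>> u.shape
()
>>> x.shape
(17, 13)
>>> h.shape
(5, 13, 7, 5)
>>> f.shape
(5, 7)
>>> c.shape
(5, 7)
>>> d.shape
(7, 13)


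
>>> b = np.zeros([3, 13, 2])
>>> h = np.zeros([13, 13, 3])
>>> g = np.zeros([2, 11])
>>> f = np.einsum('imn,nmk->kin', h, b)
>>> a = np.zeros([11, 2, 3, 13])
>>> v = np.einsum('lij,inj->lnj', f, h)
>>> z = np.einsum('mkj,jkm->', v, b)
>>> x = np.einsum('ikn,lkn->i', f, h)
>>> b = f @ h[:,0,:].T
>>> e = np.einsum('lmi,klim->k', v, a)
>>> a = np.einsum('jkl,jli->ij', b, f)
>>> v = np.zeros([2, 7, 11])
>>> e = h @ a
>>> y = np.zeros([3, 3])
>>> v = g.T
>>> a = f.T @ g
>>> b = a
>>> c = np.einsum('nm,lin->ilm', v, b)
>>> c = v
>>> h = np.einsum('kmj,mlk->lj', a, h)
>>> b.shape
(3, 13, 11)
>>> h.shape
(13, 11)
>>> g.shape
(2, 11)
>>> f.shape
(2, 13, 3)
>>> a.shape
(3, 13, 11)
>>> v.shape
(11, 2)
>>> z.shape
()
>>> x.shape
(2,)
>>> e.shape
(13, 13, 2)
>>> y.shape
(3, 3)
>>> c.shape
(11, 2)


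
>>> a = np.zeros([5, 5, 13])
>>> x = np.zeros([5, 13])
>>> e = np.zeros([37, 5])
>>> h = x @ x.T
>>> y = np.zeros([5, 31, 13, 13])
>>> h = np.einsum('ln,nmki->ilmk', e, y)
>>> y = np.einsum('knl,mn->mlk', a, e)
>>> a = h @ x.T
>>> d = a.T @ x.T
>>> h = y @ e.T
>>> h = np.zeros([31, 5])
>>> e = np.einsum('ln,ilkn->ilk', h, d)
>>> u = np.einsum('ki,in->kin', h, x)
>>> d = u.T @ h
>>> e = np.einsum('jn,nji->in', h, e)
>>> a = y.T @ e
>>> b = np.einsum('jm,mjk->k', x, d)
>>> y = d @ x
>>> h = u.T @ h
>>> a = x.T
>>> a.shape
(13, 5)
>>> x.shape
(5, 13)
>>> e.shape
(37, 5)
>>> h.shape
(13, 5, 5)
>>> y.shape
(13, 5, 13)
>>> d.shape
(13, 5, 5)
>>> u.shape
(31, 5, 13)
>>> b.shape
(5,)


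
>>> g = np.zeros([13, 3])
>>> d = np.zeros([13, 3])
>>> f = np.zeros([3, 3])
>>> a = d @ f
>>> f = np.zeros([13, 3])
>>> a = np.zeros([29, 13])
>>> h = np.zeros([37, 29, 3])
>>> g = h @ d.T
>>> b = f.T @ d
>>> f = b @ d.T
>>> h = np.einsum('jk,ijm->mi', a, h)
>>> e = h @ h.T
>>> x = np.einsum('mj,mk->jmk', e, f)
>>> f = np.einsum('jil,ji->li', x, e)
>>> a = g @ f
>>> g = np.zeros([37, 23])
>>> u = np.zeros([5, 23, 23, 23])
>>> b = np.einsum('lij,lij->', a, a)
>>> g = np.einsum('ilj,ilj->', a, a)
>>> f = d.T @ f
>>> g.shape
()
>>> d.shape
(13, 3)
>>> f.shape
(3, 3)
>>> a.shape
(37, 29, 3)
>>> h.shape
(3, 37)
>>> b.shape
()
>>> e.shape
(3, 3)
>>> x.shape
(3, 3, 13)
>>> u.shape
(5, 23, 23, 23)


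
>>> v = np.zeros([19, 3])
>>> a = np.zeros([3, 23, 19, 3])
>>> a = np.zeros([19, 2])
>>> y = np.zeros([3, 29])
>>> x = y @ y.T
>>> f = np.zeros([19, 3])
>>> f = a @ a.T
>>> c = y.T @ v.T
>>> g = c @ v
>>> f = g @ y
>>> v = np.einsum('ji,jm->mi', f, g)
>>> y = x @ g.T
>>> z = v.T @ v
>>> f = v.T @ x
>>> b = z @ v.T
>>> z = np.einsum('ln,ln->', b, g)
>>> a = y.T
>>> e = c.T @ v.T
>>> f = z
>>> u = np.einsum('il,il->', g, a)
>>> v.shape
(3, 29)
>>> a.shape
(29, 3)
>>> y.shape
(3, 29)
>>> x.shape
(3, 3)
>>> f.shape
()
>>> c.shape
(29, 19)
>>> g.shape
(29, 3)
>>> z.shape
()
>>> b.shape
(29, 3)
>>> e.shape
(19, 3)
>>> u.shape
()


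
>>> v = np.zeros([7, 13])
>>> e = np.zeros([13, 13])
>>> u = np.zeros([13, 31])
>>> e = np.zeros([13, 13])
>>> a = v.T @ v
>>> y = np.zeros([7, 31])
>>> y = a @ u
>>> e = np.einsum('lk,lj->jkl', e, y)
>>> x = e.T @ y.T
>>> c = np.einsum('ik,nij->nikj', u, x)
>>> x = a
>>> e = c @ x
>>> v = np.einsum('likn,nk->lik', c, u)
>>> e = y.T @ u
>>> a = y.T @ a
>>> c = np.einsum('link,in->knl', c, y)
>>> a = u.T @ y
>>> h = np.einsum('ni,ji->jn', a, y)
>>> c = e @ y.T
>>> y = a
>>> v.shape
(13, 13, 31)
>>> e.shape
(31, 31)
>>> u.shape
(13, 31)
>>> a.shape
(31, 31)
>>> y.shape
(31, 31)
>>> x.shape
(13, 13)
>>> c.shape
(31, 13)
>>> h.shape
(13, 31)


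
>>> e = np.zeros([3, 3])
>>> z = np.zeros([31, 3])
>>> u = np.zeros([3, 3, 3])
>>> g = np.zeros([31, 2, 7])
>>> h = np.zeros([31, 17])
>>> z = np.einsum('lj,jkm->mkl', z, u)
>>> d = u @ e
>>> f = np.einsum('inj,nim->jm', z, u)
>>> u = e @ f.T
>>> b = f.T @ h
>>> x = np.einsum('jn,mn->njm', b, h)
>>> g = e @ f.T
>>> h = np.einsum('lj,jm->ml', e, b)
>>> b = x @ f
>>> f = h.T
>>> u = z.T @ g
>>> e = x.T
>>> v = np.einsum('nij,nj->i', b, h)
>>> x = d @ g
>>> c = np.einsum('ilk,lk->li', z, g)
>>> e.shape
(31, 3, 17)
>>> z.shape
(3, 3, 31)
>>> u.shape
(31, 3, 31)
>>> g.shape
(3, 31)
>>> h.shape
(17, 3)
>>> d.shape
(3, 3, 3)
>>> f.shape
(3, 17)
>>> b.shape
(17, 3, 3)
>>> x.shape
(3, 3, 31)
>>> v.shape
(3,)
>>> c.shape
(3, 3)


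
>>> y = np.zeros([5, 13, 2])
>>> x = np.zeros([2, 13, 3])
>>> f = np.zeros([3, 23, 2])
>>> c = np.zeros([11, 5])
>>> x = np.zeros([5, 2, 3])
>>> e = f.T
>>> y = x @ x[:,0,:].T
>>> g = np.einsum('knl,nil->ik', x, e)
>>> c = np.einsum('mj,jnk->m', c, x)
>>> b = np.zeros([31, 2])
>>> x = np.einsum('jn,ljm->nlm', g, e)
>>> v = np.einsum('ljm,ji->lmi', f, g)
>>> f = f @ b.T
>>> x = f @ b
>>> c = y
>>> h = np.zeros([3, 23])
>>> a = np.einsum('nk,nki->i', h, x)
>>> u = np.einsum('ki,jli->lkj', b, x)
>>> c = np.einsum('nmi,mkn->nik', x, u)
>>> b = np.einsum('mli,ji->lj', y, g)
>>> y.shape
(5, 2, 5)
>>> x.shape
(3, 23, 2)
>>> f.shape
(3, 23, 31)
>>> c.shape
(3, 2, 31)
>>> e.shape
(2, 23, 3)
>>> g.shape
(23, 5)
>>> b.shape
(2, 23)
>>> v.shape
(3, 2, 5)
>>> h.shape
(3, 23)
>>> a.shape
(2,)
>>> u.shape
(23, 31, 3)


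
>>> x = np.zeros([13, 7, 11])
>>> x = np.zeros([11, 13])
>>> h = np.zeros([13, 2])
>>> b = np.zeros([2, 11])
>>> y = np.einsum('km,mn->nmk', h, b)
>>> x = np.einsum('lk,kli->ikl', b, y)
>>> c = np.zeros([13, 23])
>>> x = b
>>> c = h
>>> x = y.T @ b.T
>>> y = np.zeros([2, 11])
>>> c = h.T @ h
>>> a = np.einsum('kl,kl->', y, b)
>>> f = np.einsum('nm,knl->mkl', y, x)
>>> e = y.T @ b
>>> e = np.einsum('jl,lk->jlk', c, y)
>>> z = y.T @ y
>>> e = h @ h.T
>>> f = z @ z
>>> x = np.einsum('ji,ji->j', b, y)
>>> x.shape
(2,)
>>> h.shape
(13, 2)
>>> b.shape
(2, 11)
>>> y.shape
(2, 11)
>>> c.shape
(2, 2)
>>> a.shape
()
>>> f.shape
(11, 11)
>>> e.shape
(13, 13)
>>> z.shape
(11, 11)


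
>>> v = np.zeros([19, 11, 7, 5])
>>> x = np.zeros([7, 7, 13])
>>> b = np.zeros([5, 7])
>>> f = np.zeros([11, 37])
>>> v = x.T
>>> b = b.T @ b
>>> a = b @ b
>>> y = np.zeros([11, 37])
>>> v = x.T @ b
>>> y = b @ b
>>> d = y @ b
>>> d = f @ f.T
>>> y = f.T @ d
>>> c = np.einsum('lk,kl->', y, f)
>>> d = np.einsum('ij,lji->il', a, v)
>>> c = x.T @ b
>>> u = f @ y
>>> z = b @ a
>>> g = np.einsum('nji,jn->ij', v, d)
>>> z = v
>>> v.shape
(13, 7, 7)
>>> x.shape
(7, 7, 13)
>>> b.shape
(7, 7)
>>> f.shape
(11, 37)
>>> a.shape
(7, 7)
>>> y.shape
(37, 11)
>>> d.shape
(7, 13)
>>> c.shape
(13, 7, 7)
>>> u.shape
(11, 11)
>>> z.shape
(13, 7, 7)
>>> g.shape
(7, 7)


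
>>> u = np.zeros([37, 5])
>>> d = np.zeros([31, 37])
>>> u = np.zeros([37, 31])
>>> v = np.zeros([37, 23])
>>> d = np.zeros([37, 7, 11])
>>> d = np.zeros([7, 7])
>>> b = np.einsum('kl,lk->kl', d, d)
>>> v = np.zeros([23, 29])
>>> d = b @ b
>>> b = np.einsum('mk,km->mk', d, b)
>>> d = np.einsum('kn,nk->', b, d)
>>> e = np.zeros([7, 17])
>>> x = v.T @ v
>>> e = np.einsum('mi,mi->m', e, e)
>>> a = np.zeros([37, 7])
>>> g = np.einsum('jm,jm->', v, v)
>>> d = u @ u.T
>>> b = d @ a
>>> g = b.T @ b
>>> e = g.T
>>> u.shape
(37, 31)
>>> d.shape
(37, 37)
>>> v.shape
(23, 29)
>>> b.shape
(37, 7)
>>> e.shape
(7, 7)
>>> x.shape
(29, 29)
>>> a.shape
(37, 7)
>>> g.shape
(7, 7)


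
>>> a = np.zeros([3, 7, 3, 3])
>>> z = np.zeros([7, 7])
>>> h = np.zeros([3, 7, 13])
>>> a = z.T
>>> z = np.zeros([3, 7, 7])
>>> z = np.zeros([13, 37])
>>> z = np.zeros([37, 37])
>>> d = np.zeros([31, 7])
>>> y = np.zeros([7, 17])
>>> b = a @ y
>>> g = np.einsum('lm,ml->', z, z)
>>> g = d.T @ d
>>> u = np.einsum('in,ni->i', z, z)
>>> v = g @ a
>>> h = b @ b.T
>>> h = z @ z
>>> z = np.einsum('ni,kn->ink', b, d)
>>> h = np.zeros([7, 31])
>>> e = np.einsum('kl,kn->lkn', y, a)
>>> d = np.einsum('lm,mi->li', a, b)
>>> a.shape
(7, 7)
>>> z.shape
(17, 7, 31)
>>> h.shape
(7, 31)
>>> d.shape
(7, 17)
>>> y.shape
(7, 17)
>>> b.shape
(7, 17)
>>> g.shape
(7, 7)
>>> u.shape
(37,)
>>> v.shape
(7, 7)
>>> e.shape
(17, 7, 7)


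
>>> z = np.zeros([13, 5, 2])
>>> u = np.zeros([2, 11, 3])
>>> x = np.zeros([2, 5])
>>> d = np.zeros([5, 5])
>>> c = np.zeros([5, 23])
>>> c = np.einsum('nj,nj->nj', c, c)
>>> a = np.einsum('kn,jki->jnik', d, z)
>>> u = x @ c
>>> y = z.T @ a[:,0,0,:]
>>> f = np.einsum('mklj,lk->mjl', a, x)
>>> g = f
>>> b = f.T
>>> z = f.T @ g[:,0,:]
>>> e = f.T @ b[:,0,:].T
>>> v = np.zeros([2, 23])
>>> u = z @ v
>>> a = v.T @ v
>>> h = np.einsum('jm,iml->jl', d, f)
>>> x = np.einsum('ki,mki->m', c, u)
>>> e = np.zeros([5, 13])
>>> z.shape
(2, 5, 2)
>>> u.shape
(2, 5, 23)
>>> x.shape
(2,)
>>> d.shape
(5, 5)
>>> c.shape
(5, 23)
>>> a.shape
(23, 23)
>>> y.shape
(2, 5, 5)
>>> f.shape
(13, 5, 2)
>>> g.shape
(13, 5, 2)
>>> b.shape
(2, 5, 13)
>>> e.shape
(5, 13)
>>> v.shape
(2, 23)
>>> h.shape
(5, 2)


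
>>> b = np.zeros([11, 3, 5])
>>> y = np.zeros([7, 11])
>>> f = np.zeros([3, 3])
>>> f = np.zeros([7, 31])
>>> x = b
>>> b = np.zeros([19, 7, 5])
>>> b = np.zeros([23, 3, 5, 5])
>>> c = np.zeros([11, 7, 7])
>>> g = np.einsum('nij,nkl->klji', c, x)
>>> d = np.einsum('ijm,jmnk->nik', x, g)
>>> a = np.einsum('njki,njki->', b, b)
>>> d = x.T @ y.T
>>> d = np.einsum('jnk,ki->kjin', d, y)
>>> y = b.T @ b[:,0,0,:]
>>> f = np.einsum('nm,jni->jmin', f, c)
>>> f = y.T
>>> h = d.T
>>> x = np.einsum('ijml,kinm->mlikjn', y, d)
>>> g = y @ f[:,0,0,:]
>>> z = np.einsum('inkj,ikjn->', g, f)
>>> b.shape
(23, 3, 5, 5)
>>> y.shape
(5, 5, 3, 5)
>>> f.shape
(5, 3, 5, 5)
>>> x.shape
(3, 5, 5, 7, 5, 11)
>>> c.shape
(11, 7, 7)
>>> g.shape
(5, 5, 3, 5)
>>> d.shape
(7, 5, 11, 3)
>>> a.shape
()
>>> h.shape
(3, 11, 5, 7)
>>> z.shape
()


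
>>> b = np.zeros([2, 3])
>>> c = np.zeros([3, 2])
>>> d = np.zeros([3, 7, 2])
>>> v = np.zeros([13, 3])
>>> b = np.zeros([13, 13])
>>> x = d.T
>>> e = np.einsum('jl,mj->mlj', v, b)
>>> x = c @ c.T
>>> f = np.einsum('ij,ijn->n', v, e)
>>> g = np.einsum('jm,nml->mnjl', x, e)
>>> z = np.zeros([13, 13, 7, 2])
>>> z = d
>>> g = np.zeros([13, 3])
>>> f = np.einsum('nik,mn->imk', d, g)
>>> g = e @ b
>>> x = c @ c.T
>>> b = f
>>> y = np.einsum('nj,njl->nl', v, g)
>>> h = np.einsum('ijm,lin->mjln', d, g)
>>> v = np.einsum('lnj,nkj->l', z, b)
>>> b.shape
(7, 13, 2)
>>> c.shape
(3, 2)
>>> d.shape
(3, 7, 2)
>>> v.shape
(3,)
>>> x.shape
(3, 3)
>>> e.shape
(13, 3, 13)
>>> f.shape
(7, 13, 2)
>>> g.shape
(13, 3, 13)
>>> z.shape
(3, 7, 2)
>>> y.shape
(13, 13)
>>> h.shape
(2, 7, 13, 13)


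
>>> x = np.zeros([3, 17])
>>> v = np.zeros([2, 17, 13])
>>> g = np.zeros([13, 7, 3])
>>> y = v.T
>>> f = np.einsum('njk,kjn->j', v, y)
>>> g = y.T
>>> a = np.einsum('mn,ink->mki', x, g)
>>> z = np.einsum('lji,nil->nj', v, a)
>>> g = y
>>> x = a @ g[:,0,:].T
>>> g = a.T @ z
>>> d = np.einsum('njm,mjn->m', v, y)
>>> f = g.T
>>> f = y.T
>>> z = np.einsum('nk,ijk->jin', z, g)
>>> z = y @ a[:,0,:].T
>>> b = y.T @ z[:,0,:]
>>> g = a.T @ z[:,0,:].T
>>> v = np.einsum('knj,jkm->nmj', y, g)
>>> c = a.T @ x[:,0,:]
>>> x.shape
(3, 13, 13)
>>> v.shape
(17, 13, 2)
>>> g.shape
(2, 13, 13)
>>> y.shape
(13, 17, 2)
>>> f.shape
(2, 17, 13)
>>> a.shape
(3, 13, 2)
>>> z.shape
(13, 17, 3)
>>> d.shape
(13,)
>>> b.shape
(2, 17, 3)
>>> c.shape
(2, 13, 13)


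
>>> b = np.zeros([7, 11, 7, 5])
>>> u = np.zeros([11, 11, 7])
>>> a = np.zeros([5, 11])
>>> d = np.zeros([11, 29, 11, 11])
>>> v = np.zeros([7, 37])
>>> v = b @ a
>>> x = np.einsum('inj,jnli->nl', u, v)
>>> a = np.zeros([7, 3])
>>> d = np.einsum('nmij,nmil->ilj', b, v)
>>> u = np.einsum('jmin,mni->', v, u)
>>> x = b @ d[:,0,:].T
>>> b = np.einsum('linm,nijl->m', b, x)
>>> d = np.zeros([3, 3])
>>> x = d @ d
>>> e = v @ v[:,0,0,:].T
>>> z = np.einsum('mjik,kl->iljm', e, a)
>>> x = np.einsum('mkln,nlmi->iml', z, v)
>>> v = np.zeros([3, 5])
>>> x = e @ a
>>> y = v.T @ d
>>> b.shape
(5,)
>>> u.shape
()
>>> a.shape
(7, 3)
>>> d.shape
(3, 3)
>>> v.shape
(3, 5)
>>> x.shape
(7, 11, 7, 3)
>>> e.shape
(7, 11, 7, 7)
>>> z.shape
(7, 3, 11, 7)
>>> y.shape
(5, 3)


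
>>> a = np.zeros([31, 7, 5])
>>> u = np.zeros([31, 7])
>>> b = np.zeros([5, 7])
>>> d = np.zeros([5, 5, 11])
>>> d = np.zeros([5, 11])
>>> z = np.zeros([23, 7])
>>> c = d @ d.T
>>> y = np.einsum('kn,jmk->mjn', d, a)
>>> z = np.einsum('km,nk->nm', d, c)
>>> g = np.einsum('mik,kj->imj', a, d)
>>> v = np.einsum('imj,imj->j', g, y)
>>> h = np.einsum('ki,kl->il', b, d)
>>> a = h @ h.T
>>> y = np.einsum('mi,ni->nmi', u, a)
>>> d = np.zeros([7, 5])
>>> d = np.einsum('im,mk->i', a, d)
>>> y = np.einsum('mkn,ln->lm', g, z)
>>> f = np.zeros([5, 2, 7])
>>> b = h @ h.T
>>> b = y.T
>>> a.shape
(7, 7)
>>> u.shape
(31, 7)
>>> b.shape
(7, 5)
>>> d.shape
(7,)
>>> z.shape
(5, 11)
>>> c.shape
(5, 5)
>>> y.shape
(5, 7)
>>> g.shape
(7, 31, 11)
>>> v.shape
(11,)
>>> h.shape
(7, 11)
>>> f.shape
(5, 2, 7)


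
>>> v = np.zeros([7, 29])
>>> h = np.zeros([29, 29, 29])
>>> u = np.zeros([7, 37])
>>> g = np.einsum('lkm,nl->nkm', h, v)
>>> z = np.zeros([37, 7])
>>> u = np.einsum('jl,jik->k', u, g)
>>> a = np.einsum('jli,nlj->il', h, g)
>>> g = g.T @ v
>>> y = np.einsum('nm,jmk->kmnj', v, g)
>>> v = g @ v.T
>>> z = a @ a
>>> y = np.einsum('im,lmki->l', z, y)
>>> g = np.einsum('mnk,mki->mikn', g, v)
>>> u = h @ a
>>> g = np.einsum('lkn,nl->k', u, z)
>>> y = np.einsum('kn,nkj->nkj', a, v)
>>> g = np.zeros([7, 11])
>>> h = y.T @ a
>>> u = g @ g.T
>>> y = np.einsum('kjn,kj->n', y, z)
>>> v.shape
(29, 29, 7)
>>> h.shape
(7, 29, 29)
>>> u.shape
(7, 7)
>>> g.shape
(7, 11)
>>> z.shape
(29, 29)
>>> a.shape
(29, 29)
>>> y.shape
(7,)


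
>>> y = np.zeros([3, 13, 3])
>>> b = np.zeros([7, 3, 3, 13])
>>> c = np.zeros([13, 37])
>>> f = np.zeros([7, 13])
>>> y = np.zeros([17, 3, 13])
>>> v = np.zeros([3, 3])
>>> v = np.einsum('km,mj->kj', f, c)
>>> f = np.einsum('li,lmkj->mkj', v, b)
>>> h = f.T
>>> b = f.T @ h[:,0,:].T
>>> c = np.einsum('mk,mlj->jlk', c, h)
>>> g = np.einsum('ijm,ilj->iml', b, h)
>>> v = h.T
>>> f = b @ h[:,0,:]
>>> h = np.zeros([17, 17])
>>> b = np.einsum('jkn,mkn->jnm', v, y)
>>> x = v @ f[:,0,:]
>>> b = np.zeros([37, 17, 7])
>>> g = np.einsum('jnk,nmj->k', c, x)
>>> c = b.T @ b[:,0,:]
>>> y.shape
(17, 3, 13)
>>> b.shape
(37, 17, 7)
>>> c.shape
(7, 17, 7)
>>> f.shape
(13, 3, 3)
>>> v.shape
(3, 3, 13)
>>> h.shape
(17, 17)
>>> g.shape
(37,)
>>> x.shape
(3, 3, 3)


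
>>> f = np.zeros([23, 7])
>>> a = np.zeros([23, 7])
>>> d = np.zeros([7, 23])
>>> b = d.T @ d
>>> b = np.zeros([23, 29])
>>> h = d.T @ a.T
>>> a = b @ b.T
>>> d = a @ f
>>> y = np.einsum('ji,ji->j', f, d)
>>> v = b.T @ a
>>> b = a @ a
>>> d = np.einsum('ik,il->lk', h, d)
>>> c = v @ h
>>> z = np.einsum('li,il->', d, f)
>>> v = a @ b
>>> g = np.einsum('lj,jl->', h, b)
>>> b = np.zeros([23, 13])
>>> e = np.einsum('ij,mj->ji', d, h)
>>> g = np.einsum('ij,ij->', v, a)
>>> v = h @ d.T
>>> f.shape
(23, 7)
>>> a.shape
(23, 23)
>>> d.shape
(7, 23)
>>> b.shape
(23, 13)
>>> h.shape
(23, 23)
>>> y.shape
(23,)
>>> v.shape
(23, 7)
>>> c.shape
(29, 23)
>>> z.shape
()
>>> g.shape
()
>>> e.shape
(23, 7)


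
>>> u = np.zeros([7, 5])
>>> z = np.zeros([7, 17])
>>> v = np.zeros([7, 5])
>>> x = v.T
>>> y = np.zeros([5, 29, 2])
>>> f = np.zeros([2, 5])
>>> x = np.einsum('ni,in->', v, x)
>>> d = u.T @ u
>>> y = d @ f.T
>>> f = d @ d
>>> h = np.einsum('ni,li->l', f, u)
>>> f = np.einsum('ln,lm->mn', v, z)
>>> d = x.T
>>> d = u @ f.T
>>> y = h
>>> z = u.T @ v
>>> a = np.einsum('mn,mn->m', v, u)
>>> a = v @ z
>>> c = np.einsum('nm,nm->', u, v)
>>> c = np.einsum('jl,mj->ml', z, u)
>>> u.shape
(7, 5)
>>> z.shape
(5, 5)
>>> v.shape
(7, 5)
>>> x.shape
()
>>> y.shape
(7,)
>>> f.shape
(17, 5)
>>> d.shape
(7, 17)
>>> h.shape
(7,)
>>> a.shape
(7, 5)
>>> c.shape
(7, 5)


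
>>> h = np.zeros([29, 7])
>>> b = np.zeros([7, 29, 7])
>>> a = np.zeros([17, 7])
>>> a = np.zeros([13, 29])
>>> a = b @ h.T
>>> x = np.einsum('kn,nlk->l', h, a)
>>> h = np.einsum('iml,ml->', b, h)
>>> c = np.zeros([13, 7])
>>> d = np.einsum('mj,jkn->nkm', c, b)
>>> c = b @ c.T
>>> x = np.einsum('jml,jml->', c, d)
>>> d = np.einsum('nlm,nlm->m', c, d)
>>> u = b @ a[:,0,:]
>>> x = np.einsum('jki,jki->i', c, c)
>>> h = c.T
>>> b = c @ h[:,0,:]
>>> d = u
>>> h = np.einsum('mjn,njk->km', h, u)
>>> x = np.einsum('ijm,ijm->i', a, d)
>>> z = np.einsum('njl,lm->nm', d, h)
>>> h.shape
(29, 13)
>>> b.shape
(7, 29, 7)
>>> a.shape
(7, 29, 29)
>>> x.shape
(7,)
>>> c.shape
(7, 29, 13)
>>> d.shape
(7, 29, 29)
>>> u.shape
(7, 29, 29)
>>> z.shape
(7, 13)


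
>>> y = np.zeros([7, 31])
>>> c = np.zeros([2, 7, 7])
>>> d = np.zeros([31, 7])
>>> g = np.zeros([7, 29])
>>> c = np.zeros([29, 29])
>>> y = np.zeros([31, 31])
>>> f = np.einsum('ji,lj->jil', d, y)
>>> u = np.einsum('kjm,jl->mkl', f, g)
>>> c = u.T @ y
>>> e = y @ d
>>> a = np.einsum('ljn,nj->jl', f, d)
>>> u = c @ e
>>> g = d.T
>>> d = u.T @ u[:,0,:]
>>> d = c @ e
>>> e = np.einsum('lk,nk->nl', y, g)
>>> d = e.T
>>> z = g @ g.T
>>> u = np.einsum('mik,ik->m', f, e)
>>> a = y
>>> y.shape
(31, 31)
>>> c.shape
(29, 31, 31)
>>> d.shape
(31, 7)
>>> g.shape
(7, 31)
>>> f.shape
(31, 7, 31)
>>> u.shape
(31,)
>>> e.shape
(7, 31)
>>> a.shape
(31, 31)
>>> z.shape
(7, 7)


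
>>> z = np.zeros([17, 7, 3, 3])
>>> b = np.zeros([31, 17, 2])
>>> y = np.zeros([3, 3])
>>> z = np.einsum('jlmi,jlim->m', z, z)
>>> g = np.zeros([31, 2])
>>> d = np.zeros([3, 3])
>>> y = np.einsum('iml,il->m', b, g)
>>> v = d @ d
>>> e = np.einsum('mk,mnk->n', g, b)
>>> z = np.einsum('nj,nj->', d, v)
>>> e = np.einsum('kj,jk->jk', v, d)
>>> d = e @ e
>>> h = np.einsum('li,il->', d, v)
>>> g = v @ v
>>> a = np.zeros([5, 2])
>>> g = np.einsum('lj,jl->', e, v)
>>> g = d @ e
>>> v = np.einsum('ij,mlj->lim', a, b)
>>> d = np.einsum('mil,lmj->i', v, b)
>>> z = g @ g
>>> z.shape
(3, 3)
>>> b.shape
(31, 17, 2)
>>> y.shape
(17,)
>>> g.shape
(3, 3)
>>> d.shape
(5,)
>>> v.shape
(17, 5, 31)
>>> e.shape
(3, 3)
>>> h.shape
()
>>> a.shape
(5, 2)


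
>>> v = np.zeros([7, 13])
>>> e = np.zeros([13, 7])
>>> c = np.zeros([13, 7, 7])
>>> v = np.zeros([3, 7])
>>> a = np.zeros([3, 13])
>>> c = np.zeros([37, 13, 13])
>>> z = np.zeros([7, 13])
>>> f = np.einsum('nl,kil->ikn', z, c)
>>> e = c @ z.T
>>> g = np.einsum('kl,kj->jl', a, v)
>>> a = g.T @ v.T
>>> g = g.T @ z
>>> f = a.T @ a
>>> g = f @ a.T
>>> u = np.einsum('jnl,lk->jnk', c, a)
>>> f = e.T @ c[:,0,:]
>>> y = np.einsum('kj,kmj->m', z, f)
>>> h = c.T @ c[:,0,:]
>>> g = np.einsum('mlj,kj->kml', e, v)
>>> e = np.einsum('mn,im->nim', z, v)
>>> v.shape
(3, 7)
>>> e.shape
(13, 3, 7)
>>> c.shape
(37, 13, 13)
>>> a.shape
(13, 3)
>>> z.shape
(7, 13)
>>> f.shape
(7, 13, 13)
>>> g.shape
(3, 37, 13)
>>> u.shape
(37, 13, 3)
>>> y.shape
(13,)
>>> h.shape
(13, 13, 13)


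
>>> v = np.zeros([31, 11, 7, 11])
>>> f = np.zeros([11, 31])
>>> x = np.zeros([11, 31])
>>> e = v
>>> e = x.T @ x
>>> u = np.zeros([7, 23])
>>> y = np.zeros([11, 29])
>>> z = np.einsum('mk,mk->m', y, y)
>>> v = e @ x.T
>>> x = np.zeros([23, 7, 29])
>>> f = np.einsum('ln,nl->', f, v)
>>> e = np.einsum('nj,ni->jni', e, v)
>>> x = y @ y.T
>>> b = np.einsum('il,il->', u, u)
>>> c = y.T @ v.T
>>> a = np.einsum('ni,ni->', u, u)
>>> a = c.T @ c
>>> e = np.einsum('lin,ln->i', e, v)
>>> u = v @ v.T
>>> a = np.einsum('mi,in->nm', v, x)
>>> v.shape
(31, 11)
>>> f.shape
()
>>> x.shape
(11, 11)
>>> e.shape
(31,)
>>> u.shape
(31, 31)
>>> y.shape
(11, 29)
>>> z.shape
(11,)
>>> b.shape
()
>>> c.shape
(29, 31)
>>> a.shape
(11, 31)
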